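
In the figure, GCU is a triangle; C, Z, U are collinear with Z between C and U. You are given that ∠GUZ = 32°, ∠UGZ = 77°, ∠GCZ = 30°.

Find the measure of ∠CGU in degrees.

∠CGU = 118°

1. ∠CUG = 32°  [Z on ray UC]
2. ∠GCU = 30°  [Z on ray CU]
3. ∠CGU = 118°  [△GCU]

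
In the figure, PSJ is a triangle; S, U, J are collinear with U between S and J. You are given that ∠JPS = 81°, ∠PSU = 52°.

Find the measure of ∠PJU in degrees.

∠PJU = 47°

1. ∠JSP = 52°  [U on ray SJ]
2. ∠PJS = 47°  [△PSJ]
3. ∠PJU = 47°  [U on ray JS]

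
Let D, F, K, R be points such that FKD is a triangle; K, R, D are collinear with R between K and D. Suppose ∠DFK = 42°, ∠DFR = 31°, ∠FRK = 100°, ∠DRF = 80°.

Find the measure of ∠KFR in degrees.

1. ∠FDR = 69°  [△FRD]
2. ∠FDK = 69°  [R on ray DK]
3. ∠DKF = 69°  [△FKD]
4. ∠FKR = 69°  [R on ray KD]
5. ∠KFR = 11°  [△FKR]

∠KFR = 11°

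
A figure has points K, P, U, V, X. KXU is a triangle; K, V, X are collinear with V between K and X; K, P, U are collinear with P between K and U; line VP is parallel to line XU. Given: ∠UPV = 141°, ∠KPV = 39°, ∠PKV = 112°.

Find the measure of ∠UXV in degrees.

∠UXV = 29°

1. ∠KVP = 29°  [△KVP]
2. ∠PVX = 151°  [linear pair at V on KX]
3. ∠UXV = 29°  [VP∥XU, co-interior at X–V]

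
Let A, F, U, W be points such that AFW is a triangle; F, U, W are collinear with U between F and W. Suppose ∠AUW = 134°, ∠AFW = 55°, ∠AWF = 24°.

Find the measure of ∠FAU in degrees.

1. ∠AUF = 46°  [linear pair at U on FW]
2. ∠AFU = 55°  [U on ray FW]
3. ∠FAU = 79°  [△AFU]

∠FAU = 79°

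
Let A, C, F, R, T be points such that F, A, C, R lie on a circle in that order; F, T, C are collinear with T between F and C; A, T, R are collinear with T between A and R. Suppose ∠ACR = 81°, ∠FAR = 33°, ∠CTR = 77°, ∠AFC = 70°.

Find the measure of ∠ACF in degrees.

∠ACF = 48°

1. ∠AFR = 99°  [cyclic FACR, opposite ∠F+∠C]
2. ∠ARF = 48°  [△FAR]
3. ∠ACF = 48°  [same arc FA]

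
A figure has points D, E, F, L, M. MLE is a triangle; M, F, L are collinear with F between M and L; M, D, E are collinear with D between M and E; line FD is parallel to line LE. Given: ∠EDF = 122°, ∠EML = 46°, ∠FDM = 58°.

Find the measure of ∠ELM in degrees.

∠ELM = 76°

1. ∠DMF = 46°  [F on ML, D on ME]
2. ∠DFM = 76°  [△MFD]
3. ∠ELM = 76°  [FD∥LE, corresponding at F]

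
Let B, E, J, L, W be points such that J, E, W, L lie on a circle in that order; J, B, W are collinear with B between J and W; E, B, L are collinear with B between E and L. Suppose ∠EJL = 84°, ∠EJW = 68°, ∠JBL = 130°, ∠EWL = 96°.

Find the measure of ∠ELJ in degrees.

1. ∠ELW = 68°  [same arc EW]
2. ∠EBW = 130°  [vertical angles at B]
3. ∠LEW = 16°  [△EWL]
4. ∠EWJ = 34°  [△EBW]
5. ∠ELJ = 34°  [same arc JE]

∠ELJ = 34°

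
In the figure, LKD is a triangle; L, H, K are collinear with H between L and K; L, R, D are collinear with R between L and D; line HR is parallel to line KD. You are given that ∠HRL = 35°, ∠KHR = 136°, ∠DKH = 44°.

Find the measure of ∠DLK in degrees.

1. ∠KDL = 35°  [HR∥KD, corresponding at R]
2. ∠DKL = 44°  [H on ray KL]
3. ∠DLK = 101°  [△LKD]

∠DLK = 101°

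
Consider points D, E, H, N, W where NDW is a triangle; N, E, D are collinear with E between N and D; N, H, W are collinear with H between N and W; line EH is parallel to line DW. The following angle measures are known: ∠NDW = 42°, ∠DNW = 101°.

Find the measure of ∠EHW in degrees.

∠EHW = 143°

1. ∠DWN = 37°  [△NDW]
2. ∠EHN = 37°  [EH∥DW, corresponding at H]
3. ∠EHW = 143°  [linear pair at H on NW]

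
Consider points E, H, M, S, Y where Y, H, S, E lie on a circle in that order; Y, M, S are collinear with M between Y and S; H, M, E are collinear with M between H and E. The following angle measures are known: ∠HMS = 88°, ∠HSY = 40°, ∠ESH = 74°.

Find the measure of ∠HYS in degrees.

∠HYS = 54°

1. ∠EHS = 52°  [△HMS]
2. ∠HES = 54°  [△HSE]
3. ∠HYS = 54°  [same arc HS]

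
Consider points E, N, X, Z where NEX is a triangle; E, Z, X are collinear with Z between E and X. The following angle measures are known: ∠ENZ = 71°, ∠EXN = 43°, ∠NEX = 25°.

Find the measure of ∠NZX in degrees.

1. ∠NEZ = 25°  [Z on ray EX]
2. ∠EZN = 84°  [△NEZ]
3. ∠NZX = 96°  [linear pair at Z on EX]

∠NZX = 96°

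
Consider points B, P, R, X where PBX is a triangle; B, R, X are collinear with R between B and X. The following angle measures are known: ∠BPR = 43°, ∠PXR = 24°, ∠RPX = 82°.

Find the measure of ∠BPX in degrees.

1. ∠PRX = 74°  [△PRX]
2. ∠BXP = 24°  [R on ray XB]
3. ∠BRP = 106°  [linear pair at R on BX]
4. ∠PBR = 31°  [△PBR]
5. ∠PBX = 31°  [R on ray BX]
6. ∠BPX = 125°  [△PBX]

∠BPX = 125°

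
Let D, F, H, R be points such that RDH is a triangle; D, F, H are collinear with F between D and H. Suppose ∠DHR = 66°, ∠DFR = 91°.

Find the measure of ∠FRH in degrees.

∠FRH = 25°

1. ∠FHR = 66°  [F on ray HD]
2. ∠HFR = 89°  [linear pair at F on DH]
3. ∠FRH = 25°  [△RFH]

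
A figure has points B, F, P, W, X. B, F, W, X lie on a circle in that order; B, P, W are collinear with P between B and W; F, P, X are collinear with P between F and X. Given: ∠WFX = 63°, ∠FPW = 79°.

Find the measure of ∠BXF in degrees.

∠BXF = 38°

1. ∠WBX = 63°  [same arc WX]
2. ∠BPX = 79°  [vertical angles at P]
3. ∠BXF = 38°  [△BPX]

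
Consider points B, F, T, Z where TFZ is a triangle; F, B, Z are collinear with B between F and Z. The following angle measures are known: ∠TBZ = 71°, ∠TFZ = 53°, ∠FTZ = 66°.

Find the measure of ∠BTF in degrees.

∠BTF = 18°

1. ∠FBT = 109°  [linear pair at B on FZ]
2. ∠BFT = 53°  [B on ray FZ]
3. ∠BTF = 18°  [△TFB]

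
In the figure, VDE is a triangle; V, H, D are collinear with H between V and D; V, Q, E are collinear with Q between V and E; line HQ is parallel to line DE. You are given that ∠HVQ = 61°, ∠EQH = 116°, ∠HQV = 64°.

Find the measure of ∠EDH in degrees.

∠EDH = 55°

1. ∠QHV = 55°  [△VHQ]
2. ∠DHQ = 125°  [linear pair at H on VD]
3. ∠EDH = 55°  [HQ∥DE, co-interior at D–H]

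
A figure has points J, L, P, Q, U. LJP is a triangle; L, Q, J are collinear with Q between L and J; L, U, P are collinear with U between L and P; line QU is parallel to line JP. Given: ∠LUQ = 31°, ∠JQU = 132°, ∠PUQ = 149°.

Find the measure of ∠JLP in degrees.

∠JLP = 101°

1. ∠LQU = 48°  [linear pair at Q on LJ]
2. ∠QLU = 101°  [△LQU]
3. ∠JLP = 101°  [Q on LJ, U on LP]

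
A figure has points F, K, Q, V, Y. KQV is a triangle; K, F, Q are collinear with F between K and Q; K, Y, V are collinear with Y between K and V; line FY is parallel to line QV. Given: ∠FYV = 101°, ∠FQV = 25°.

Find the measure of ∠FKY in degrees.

∠FKY = 76°

1. ∠FYK = 79°  [linear pair at Y on KV]
2. ∠KQV = 25°  [F on ray QK]
3. ∠KVQ = 79°  [FY∥QV, corresponding at Y]
4. ∠QKV = 76°  [△KQV]
5. ∠FKY = 76°  [F on KQ, Y on KV]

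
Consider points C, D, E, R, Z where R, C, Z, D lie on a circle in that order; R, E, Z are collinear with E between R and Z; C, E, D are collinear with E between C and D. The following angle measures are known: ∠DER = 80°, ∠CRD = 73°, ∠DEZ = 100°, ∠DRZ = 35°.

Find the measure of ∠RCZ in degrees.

∠RCZ = 77°

1. ∠CEZ = 80°  [vertical angles at E]
2. ∠CDR = 65°  [△RED]
3. ∠DCR = 42°  [△RCD]
4. ∠CER = 100°  [vertical angles at E]
5. ∠DCZ = 35°  [same arc ZD]
6. ∠CZR = 65°  [△CEZ]
7. ∠CRZ = 38°  [△REC]
8. ∠RCZ = 77°  [△RCZ]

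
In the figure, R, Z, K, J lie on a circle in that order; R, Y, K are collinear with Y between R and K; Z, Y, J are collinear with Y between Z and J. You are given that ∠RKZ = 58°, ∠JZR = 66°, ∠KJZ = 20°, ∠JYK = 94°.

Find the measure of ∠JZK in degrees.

∠JZK = 36°

1. ∠RJZ = 58°  [same arc RZ]
2. ∠JYR = 86°  [linear pair at Y on RK]
3. ∠JRK = 36°  [△RYJ]
4. ∠JZK = 36°  [same arc KJ]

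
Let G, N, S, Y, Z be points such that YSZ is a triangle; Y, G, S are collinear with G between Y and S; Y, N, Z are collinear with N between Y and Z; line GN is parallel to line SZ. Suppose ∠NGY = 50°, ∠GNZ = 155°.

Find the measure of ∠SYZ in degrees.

1. ∠GNY = 25°  [linear pair at N on YZ]
2. ∠GYN = 105°  [△YGN]
3. ∠SYZ = 105°  [G on YS, N on YZ]

∠SYZ = 105°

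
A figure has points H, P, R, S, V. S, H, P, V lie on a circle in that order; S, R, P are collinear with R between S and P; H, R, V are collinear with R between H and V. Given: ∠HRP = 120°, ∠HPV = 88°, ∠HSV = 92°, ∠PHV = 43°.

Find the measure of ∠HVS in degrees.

∠HVS = 17°

1. ∠SRV = 120°  [vertical angles at R]
2. ∠PSV = 43°  [same arc PV]
3. ∠HVS = 17°  [△SRV]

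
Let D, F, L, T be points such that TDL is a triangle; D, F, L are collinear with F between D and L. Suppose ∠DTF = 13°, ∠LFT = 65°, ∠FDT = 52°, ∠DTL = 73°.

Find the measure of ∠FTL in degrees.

1. ∠LDT = 52°  [F on ray DL]
2. ∠DLT = 55°  [△TDL]
3. ∠FLT = 55°  [F on ray LD]
4. ∠FTL = 60°  [△TFL]

∠FTL = 60°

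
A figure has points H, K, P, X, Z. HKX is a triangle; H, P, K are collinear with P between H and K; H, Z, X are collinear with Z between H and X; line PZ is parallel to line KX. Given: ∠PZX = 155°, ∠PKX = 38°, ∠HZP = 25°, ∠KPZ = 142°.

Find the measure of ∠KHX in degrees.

∠KHX = 117°

1. ∠HKX = 38°  [P on ray KH]
2. ∠HXK = 25°  [PZ∥KX, corresponding at Z]
3. ∠KHX = 117°  [△HKX]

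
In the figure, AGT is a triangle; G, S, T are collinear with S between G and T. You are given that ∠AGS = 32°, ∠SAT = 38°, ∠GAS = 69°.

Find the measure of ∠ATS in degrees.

∠ATS = 41°

1. ∠ASG = 79°  [△AGS]
2. ∠AST = 101°  [linear pair at S on GT]
3. ∠ATS = 41°  [△AST]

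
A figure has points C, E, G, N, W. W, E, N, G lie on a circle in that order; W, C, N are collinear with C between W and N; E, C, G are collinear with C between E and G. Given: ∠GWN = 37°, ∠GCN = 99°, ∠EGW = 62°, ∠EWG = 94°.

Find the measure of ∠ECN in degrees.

∠ECN = 81°

1. ∠GEN = 37°  [same arc NG]
2. ∠ENW = 62°  [same arc WE]
3. ∠ECN = 81°  [△ECN]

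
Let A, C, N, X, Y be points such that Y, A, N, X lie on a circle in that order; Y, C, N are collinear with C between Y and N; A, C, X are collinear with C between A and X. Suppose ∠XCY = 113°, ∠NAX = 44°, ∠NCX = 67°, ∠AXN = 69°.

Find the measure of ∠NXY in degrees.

∠NXY = 92°

1. ∠NYX = 44°  [same arc NX]
2. ∠XNY = 44°  [△NCX]
3. ∠NXY = 92°  [△YNX]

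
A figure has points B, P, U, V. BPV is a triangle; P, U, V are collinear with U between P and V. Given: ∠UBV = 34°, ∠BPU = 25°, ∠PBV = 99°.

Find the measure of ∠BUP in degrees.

1. ∠BPV = 25°  [U on ray PV]
2. ∠BVP = 56°  [△BPV]
3. ∠BVU = 56°  [U on ray VP]
4. ∠BUV = 90°  [△BUV]
5. ∠BUP = 90°  [linear pair at U on PV]

∠BUP = 90°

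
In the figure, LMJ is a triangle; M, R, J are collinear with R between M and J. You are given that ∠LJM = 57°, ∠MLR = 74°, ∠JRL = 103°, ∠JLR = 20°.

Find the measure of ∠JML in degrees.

1. ∠LRM = 77°  [linear pair at R on MJ]
2. ∠LMR = 29°  [△LMR]
3. ∠JML = 29°  [R on ray MJ]

∠JML = 29°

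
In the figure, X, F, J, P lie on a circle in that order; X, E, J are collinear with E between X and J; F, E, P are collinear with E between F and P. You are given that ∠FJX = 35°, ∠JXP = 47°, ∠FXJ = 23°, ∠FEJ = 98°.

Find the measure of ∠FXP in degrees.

1. ∠JFP = 47°  [△FEJ]
2. ∠FPJ = 23°  [same arc FJ]
3. ∠FJP = 110°  [△FJP]
4. ∠FXP = 70°  [cyclic XFJP, opposite ∠X+∠J]

∠FXP = 70°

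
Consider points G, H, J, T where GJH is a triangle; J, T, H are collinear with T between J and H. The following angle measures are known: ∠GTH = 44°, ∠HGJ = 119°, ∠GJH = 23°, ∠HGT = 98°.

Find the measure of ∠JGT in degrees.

1. ∠GTJ = 136°  [linear pair at T on JH]
2. ∠GJT = 23°  [T on ray JH]
3. ∠JGT = 21°  [△GJT]

∠JGT = 21°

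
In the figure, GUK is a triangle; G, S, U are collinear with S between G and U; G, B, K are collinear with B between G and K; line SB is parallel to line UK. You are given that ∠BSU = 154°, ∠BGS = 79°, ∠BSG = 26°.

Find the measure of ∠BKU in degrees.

1. ∠GBS = 75°  [△GSB]
2. ∠KBS = 105°  [linear pair at B on GK]
3. ∠BKU = 75°  [SB∥UK, co-interior at K–B]

∠BKU = 75°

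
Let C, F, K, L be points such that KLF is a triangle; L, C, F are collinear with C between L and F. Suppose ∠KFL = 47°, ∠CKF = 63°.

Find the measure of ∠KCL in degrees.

∠KCL = 110°

1. ∠CFK = 47°  [C on ray FL]
2. ∠FCK = 70°  [△KCF]
3. ∠KCL = 110°  [linear pair at C on LF]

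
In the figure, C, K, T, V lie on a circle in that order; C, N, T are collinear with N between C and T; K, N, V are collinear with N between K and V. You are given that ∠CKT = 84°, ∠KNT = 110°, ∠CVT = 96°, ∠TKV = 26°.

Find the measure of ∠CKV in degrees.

∠CKV = 58°

1. ∠CNK = 70°  [linear pair at N on CT]
2. ∠CTK = 44°  [△KNT]
3. ∠KCT = 52°  [△CKT]
4. ∠CKV = 58°  [△CNK]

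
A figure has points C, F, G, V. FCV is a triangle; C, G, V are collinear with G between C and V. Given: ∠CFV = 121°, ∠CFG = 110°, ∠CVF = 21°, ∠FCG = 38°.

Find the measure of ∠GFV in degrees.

1. ∠CGF = 32°  [△FCG]
2. ∠FVG = 21°  [G on ray VC]
3. ∠FGV = 148°  [linear pair at G on CV]
4. ∠GFV = 11°  [△FGV]

∠GFV = 11°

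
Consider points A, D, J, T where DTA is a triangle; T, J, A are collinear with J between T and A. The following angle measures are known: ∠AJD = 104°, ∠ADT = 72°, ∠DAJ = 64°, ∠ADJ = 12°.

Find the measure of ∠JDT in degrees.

1. ∠DJT = 76°  [linear pair at J on TA]
2. ∠DAT = 64°  [J on ray AT]
3. ∠ATD = 44°  [△DTA]
4. ∠DTJ = 44°  [J on ray TA]
5. ∠JDT = 60°  [△DTJ]

∠JDT = 60°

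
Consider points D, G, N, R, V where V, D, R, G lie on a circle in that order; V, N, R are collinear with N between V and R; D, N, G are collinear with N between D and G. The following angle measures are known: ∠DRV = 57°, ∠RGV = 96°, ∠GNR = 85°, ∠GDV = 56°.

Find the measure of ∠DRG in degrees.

∠DRG = 113°

1. ∠DGV = 57°  [same arc VD]
2. ∠DVG = 67°  [△VDG]
3. ∠DRG = 113°  [cyclic VDRG, opposite ∠V+∠R]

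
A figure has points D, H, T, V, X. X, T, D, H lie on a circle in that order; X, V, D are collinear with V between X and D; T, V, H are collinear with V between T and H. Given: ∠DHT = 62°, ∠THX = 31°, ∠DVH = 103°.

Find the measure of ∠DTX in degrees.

1. ∠DXT = 62°  [same arc TD]
2. ∠TDX = 31°  [same arc XT]
3. ∠DTX = 87°  [△XTD]

∠DTX = 87°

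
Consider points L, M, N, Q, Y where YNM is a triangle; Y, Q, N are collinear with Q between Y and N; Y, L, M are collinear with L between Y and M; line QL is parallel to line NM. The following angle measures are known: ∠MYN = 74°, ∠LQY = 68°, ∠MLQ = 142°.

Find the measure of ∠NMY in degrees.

∠NMY = 38°

1. ∠LYQ = 74°  [Q on YN, L on YM]
2. ∠QLY = 38°  [△YQL]
3. ∠NMY = 38°  [QL∥NM, corresponding at L]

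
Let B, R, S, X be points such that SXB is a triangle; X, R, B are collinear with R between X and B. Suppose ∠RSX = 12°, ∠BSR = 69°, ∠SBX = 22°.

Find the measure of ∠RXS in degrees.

1. ∠RBS = 22°  [R on ray BX]
2. ∠BRS = 89°  [△SRB]
3. ∠SRX = 91°  [linear pair at R on XB]
4. ∠RXS = 77°  [△SXR]

∠RXS = 77°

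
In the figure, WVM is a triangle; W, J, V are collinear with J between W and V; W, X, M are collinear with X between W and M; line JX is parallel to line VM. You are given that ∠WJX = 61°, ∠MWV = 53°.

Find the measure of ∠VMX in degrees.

∠VMX = 66°

1. ∠MVW = 61°  [JX∥VM, corresponding at J]
2. ∠VMW = 66°  [△WVM]
3. ∠VMX = 66°  [X on ray MW]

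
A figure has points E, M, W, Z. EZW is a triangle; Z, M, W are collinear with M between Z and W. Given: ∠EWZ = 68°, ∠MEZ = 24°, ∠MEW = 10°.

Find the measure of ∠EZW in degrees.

∠EZW = 78°

1. ∠EWM = 68°  [M on ray WZ]
2. ∠EMW = 102°  [△EMW]
3. ∠EMZ = 78°  [linear pair at M on ZW]
4. ∠EZM = 78°  [△EZM]
5. ∠EZW = 78°  [M on ray ZW]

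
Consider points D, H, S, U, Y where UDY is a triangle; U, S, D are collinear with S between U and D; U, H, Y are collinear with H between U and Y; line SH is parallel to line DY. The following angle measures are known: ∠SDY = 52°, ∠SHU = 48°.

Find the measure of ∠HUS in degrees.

∠HUS = 80°

1. ∠UDY = 52°  [S on ray DU]
2. ∠DYU = 48°  [SH∥DY, corresponding at H]
3. ∠DUY = 80°  [△UDY]
4. ∠HUS = 80°  [S on UD, H on UY]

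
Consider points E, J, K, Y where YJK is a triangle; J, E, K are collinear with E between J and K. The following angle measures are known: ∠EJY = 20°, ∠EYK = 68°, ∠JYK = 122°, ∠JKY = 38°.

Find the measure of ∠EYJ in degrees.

1. ∠EKY = 38°  [E on ray KJ]
2. ∠KEY = 74°  [△YEK]
3. ∠JEY = 106°  [linear pair at E on JK]
4. ∠EYJ = 54°  [△YJE]

∠EYJ = 54°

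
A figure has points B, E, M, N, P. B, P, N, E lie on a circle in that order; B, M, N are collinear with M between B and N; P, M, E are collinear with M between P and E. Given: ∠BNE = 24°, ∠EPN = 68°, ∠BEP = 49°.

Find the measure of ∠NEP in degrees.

1. ∠BPE = 24°  [same arc BE]
2. ∠EBP = 107°  [△BPE]
3. ∠ENP = 73°  [cyclic BPNE, opposite ∠B+∠N]
4. ∠NEP = 39°  [△PNE]

∠NEP = 39°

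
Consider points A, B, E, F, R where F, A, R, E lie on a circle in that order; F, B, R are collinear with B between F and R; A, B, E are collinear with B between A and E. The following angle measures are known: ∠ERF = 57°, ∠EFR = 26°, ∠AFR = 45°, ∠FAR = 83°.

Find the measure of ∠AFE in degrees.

1. ∠EAR = 26°  [same arc RE]
2. ∠AER = 45°  [same arc AR]
3. ∠ARE = 109°  [△ARE]
4. ∠AFE = 71°  [cyclic FARE, opposite ∠F+∠R]

∠AFE = 71°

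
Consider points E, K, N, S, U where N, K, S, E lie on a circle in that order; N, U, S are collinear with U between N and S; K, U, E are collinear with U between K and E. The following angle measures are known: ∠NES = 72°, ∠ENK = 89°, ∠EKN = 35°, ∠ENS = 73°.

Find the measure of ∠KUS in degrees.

1. ∠KEN = 56°  [△NKE]
2. ∠EKS = 73°  [same arc SE]
3. ∠KSN = 56°  [same arc NK]
4. ∠KUS = 51°  [△KUS]

∠KUS = 51°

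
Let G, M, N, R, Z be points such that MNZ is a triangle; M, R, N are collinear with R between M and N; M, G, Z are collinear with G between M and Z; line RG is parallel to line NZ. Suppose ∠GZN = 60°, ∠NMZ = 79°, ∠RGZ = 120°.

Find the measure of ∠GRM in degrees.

1. ∠MZN = 60°  [G on ray ZM]
2. ∠MNZ = 41°  [△MNZ]
3. ∠GRM = 41°  [RG∥NZ, corresponding at R]

∠GRM = 41°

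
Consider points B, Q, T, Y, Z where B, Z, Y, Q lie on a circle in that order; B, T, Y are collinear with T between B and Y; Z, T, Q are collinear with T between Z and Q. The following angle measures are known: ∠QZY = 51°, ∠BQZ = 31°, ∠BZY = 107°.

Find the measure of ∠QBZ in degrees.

1. ∠QBY = 51°  [same arc YQ]
2. ∠BQY = 73°  [cyclic BZYQ, opposite ∠Z+∠Q]
3. ∠BYQ = 56°  [△BYQ]
4. ∠BZQ = 56°  [same arc BQ]
5. ∠QBZ = 93°  [△BZQ]

∠QBZ = 93°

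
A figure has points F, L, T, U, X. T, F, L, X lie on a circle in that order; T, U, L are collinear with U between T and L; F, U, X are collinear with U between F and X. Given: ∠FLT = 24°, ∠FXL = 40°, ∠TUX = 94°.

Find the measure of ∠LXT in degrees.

∠LXT = 64°

1. ∠FXT = 24°  [same arc TF]
2. ∠LUX = 86°  [linear pair at U on TL]
3. ∠LTX = 62°  [△TUX]
4. ∠TLX = 54°  [△LUX]
5. ∠LXT = 64°  [△TLX]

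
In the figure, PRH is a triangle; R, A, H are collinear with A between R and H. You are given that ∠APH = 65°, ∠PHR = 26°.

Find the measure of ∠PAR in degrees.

1. ∠AHP = 26°  [A on ray HR]
2. ∠HAP = 89°  [△PAH]
3. ∠PAR = 91°  [linear pair at A on RH]

∠PAR = 91°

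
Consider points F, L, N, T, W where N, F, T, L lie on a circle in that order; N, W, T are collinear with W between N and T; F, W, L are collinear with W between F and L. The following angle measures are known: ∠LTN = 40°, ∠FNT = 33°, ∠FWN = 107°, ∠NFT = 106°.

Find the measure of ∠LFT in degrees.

1. ∠FTN = 41°  [△NFT]
2. ∠FWT = 73°  [linear pair at W on NT]
3. ∠LFT = 66°  [△FWT]

∠LFT = 66°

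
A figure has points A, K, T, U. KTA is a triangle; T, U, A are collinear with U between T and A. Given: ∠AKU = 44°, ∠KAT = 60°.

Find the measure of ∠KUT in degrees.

∠KUT = 104°

1. ∠KAU = 60°  [U on ray AT]
2. ∠AUK = 76°  [△KUA]
3. ∠KUT = 104°  [linear pair at U on TA]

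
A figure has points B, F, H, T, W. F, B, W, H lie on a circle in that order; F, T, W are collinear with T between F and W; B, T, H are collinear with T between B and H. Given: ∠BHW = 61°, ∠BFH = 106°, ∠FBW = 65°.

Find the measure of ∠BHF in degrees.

1. ∠BFW = 61°  [same arc BW]
2. ∠BWF = 54°  [△FBW]
3. ∠BHF = 54°  [same arc FB]

∠BHF = 54°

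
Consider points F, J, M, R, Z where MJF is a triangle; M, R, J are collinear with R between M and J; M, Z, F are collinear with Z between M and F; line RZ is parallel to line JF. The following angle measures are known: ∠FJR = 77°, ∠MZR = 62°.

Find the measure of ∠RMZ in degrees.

∠RMZ = 41°

1. ∠FJM = 77°  [R on ray JM]
2. ∠JFM = 62°  [RZ∥JF, corresponding at Z]
3. ∠FMJ = 41°  [△MJF]
4. ∠RMZ = 41°  [R on MJ, Z on MF]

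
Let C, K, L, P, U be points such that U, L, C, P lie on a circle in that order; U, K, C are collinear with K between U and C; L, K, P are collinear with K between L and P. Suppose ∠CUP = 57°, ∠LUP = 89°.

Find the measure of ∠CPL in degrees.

1. ∠CLP = 57°  [same arc CP]
2. ∠LCP = 91°  [cyclic ULCP, opposite ∠U+∠C]
3. ∠CPL = 32°  [△LCP]

∠CPL = 32°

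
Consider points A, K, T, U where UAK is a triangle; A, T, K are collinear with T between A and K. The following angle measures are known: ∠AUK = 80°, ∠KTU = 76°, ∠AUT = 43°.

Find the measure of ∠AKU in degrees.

∠AKU = 67°

1. ∠ATU = 104°  [linear pair at T on AK]
2. ∠TAU = 33°  [△UAT]
3. ∠KAU = 33°  [T on ray AK]
4. ∠AKU = 67°  [△UAK]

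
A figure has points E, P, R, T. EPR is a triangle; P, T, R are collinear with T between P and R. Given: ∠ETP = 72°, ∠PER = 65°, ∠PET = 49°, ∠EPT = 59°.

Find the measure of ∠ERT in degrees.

∠ERT = 56°

1. ∠EPR = 59°  [T on ray PR]
2. ∠ERP = 56°  [△EPR]
3. ∠ERT = 56°  [T on ray RP]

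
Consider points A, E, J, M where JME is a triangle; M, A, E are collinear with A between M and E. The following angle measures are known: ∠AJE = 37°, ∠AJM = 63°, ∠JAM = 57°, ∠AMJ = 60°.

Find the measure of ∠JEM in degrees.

1. ∠EAJ = 123°  [linear pair at A on ME]
2. ∠AEJ = 20°  [△JAE]
3. ∠JEM = 20°  [A on ray EM]

∠JEM = 20°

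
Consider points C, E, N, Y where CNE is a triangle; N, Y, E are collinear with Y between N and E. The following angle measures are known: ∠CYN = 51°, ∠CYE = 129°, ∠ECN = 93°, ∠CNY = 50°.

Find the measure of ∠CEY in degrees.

∠CEY = 37°

1. ∠CNE = 50°  [Y on ray NE]
2. ∠CEN = 37°  [△CNE]
3. ∠CEY = 37°  [Y on ray EN]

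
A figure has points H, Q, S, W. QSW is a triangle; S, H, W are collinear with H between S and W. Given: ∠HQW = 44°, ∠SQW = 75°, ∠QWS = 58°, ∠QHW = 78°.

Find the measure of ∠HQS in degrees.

∠HQS = 31°

1. ∠QSW = 47°  [△QSW]
2. ∠QHS = 102°  [linear pair at H on SW]
3. ∠HSQ = 47°  [H on ray SW]
4. ∠HQS = 31°  [△QSH]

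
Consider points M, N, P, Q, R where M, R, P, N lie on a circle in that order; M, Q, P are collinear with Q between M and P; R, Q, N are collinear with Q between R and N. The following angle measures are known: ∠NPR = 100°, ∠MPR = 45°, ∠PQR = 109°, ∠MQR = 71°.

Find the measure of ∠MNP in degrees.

∠MNP = 99°

1. ∠MNR = 45°  [same arc MR]
2. ∠NRP = 26°  [△RQP]
3. ∠MQN = 109°  [vertical angles at Q]
4. ∠NQP = 71°  [vertical angles at Q]
5. ∠NMP = 26°  [△MQN]
6. ∠PNR = 54°  [△RPN]
7. ∠MPN = 55°  [△PQN]
8. ∠MNP = 99°  [△MPN]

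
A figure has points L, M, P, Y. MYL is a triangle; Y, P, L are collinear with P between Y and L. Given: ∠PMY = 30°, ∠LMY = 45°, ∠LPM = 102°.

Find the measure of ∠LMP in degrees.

∠LMP = 15°

1. ∠MPY = 78°  [linear pair at P on YL]
2. ∠MYP = 72°  [△MYP]
3. ∠LYM = 72°  [P on ray YL]
4. ∠MLY = 63°  [△MYL]
5. ∠MLP = 63°  [P on ray LY]
6. ∠LMP = 15°  [△MPL]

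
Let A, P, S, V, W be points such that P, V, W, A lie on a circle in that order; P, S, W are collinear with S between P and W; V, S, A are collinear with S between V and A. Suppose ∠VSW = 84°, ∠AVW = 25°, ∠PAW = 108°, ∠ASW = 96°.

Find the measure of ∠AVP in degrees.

1. ∠APW = 25°  [same arc WA]
2. ∠AWP = 47°  [△PWA]
3. ∠AVP = 47°  [same arc PA]

∠AVP = 47°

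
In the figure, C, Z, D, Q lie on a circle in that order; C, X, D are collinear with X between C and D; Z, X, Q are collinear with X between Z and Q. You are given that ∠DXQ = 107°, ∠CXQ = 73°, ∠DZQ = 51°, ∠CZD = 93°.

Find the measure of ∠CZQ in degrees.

∠CZQ = 42°

1. ∠CXZ = 107°  [vertical angles at X]
2. ∠DXZ = 73°  [vertical angles at X]
3. ∠CDZ = 56°  [△ZXD]
4. ∠DCZ = 31°  [△CZD]
5. ∠CZQ = 42°  [△CXZ]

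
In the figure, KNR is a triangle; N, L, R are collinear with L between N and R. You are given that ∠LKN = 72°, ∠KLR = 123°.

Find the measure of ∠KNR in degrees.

∠KNR = 51°

1. ∠KLN = 57°  [linear pair at L on NR]
2. ∠KNL = 51°  [△KNL]
3. ∠KNR = 51°  [L on ray NR]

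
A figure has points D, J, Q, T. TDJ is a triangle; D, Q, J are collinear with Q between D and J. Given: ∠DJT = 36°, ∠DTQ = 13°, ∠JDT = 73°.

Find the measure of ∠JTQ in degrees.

∠JTQ = 58°

1. ∠QJT = 36°  [Q on ray JD]
2. ∠QDT = 73°  [Q on ray DJ]
3. ∠DQT = 94°  [△TDQ]
4. ∠JQT = 86°  [linear pair at Q on DJ]
5. ∠JTQ = 58°  [△TQJ]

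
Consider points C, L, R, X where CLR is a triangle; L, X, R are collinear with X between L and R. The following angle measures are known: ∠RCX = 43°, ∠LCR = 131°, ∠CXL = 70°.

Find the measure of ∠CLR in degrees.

∠CLR = 22°

1. ∠CXR = 110°  [linear pair at X on LR]
2. ∠CRX = 27°  [△CXR]
3. ∠CRL = 27°  [X on ray RL]
4. ∠CLR = 22°  [△CLR]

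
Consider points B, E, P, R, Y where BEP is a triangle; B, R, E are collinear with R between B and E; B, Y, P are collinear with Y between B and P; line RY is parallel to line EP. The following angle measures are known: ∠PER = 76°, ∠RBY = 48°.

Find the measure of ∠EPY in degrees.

1. ∠BEP = 76°  [R on ray EB]
2. ∠EBP = 48°  [R on BE, Y on BP]
3. ∠BPE = 56°  [△BEP]
4. ∠EPY = 56°  [Y on ray PB]

∠EPY = 56°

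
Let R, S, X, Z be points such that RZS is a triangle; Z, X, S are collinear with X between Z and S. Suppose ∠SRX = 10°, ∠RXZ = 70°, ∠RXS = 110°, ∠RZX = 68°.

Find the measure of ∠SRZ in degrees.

∠SRZ = 52°

1. ∠RSX = 60°  [△RXS]
2. ∠RZS = 68°  [X on ray ZS]
3. ∠RSZ = 60°  [X on ray SZ]
4. ∠SRZ = 52°  [△RZS]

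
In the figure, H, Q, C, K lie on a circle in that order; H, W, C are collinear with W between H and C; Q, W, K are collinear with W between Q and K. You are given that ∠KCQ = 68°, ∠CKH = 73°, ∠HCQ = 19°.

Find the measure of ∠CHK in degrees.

1. ∠KHQ = 112°  [cyclic HQCK, opposite ∠H+∠C]
2. ∠HKQ = 19°  [same arc HQ]
3. ∠HQK = 49°  [△HQK]
4. ∠HCK = 49°  [same arc HK]
5. ∠CHK = 58°  [△HCK]

∠CHK = 58°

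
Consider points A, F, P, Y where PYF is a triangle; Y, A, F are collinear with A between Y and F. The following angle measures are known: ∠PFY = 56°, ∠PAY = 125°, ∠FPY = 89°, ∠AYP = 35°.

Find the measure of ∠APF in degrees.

1. ∠AFP = 56°  [A on ray FY]
2. ∠FAP = 55°  [linear pair at A on YF]
3. ∠APF = 69°  [△PAF]

∠APF = 69°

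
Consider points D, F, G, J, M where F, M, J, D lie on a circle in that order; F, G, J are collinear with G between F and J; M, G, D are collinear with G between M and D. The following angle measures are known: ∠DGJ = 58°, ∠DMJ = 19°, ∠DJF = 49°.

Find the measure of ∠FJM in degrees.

1. ∠FGM = 58°  [vertical angles at G]
2. ∠JGM = 122°  [linear pair at G on FJ]
3. ∠FJM = 39°  [△MGJ]

∠FJM = 39°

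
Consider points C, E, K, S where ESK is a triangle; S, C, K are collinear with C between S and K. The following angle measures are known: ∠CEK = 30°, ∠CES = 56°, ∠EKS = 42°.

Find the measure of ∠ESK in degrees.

∠ESK = 52°

1. ∠CKE = 42°  [C on ray KS]
2. ∠ECK = 108°  [△ECK]
3. ∠ECS = 72°  [linear pair at C on SK]
4. ∠CSE = 52°  [△ESC]
5. ∠ESK = 52°  [C on ray SK]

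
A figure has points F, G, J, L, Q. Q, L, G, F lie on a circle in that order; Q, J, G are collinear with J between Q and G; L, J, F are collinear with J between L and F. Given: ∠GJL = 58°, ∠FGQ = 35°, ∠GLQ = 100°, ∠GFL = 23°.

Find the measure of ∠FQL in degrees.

1. ∠FJQ = 58°  [vertical angles at J]
2. ∠FLQ = 35°  [same arc QF]
3. ∠GFQ = 80°  [cyclic QLGF, opposite ∠L+∠F]
4. ∠FQG = 65°  [△QGF]
5. ∠LFQ = 57°  [△QJF]
6. ∠FQL = 88°  [△QLF]

∠FQL = 88°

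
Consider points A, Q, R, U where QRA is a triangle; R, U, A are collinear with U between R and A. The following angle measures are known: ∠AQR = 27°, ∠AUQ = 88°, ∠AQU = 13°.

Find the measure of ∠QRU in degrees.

∠QRU = 74°

1. ∠QAU = 79°  [△QUA]
2. ∠QAR = 79°  [U on ray AR]
3. ∠ARQ = 74°  [△QRA]
4. ∠QRU = 74°  [U on ray RA]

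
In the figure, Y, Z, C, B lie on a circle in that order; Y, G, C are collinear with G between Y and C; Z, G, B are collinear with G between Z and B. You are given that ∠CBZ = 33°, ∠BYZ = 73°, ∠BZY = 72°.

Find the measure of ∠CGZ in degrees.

1. ∠CYZ = 33°  [same arc ZC]
2. ∠YGZ = 75°  [△YGZ]
3. ∠CGZ = 105°  [linear pair at G on YC]

∠CGZ = 105°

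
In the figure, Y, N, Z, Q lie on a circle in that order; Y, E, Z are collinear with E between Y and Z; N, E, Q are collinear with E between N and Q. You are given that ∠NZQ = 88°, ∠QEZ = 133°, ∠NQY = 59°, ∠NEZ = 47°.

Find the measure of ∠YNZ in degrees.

∠YNZ = 103°

1. ∠NYQ = 92°  [cyclic YNZQ, opposite ∠Y+∠Z]
2. ∠NEY = 133°  [vertical angles at E]
3. ∠NZY = 59°  [same arc YN]
4. ∠QNY = 29°  [△YNQ]
5. ∠NYZ = 18°  [△YEN]
6. ∠YNZ = 103°  [△YNZ]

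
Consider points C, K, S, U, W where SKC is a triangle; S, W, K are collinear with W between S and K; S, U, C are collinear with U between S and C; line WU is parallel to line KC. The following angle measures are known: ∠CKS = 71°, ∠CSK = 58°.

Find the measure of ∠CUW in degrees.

1. ∠KCS = 51°  [△SKC]
2. ∠SUW = 51°  [WU∥KC, corresponding at U]
3. ∠CUW = 129°  [linear pair at U on SC]

∠CUW = 129°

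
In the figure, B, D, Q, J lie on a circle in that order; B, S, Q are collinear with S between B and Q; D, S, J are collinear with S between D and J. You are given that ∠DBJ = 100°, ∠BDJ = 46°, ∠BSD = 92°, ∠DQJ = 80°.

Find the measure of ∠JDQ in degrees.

1. ∠BJD = 34°  [△BDJ]
2. ∠DSQ = 88°  [linear pair at S on BQ]
3. ∠BQD = 34°  [same arc BD]
4. ∠JDQ = 58°  [△DSQ]

∠JDQ = 58°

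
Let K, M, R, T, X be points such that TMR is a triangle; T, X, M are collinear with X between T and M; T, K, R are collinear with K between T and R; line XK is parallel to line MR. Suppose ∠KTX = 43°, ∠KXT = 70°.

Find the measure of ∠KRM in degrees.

∠KRM = 67°

1. ∠TKX = 67°  [△TXK]
2. ∠RKX = 113°  [linear pair at K on TR]
3. ∠KRM = 67°  [XK∥MR, co-interior at R–K]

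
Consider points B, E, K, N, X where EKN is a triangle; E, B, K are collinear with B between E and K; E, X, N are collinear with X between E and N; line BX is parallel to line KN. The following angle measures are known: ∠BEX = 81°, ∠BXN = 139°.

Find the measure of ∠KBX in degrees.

∠KBX = 122°

1. ∠BXE = 41°  [linear pair at X on EN]
2. ∠EBX = 58°  [△EBX]
3. ∠KBX = 122°  [linear pair at B on EK]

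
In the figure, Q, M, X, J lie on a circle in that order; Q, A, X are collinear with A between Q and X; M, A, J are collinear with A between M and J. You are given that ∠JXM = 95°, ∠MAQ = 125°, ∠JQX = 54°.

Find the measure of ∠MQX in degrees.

∠MQX = 31°

1. ∠JMX = 54°  [same arc XJ]
2. ∠MJX = 31°  [△MXJ]
3. ∠MQX = 31°  [same arc MX]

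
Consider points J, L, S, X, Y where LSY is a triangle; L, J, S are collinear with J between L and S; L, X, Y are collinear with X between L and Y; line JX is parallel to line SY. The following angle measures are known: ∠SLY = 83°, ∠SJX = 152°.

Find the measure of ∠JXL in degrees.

1. ∠JLX = 83°  [J on LS, X on LY]
2. ∠LJX = 28°  [linear pair at J on LS]
3. ∠JXL = 69°  [△LJX]

∠JXL = 69°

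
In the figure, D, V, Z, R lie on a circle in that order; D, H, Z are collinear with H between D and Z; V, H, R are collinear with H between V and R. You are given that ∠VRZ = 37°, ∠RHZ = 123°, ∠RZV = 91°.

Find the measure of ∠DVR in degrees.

1. ∠VDZ = 37°  [same arc VZ]
2. ∠DHV = 123°  [vertical angles at H]
3. ∠DVR = 20°  [△DHV]

∠DVR = 20°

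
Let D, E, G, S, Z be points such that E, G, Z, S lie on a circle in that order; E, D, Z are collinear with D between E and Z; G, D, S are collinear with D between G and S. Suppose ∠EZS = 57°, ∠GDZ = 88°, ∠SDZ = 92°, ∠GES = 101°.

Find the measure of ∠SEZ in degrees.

∠SEZ = 70°

1. ∠EGS = 57°  [same arc ES]
2. ∠EDS = 88°  [vertical angles at D]
3. ∠ESG = 22°  [△EGS]
4. ∠SEZ = 70°  [△EDS]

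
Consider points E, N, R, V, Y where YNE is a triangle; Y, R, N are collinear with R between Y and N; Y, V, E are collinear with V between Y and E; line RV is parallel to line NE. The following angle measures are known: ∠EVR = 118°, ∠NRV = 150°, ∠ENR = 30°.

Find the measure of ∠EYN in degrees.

∠EYN = 88°

1. ∠RVY = 62°  [linear pair at V on YE]
2. ∠ENY = 30°  [R on ray NY]
3. ∠NEY = 62°  [RV∥NE, corresponding at V]
4. ∠EYN = 88°  [△YNE]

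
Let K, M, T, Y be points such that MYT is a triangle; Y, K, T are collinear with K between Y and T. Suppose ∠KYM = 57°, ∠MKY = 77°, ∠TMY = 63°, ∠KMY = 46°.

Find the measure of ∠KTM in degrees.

∠KTM = 60°

1. ∠MYT = 57°  [K on ray YT]
2. ∠MTY = 60°  [△MYT]
3. ∠KTM = 60°  [K on ray TY]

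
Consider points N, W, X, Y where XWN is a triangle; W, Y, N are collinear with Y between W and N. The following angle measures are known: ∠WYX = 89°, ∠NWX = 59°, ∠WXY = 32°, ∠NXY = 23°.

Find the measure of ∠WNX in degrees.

∠WNX = 66°

1. ∠NYX = 91°  [linear pair at Y on WN]
2. ∠XNY = 66°  [△XYN]
3. ∠WNX = 66°  [Y on ray NW]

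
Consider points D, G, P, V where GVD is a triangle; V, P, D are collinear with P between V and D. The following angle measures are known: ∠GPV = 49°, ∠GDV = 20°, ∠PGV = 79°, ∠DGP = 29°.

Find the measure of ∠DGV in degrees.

∠DGV = 108°

1. ∠GVP = 52°  [△GVP]
2. ∠DVG = 52°  [P on ray VD]
3. ∠DGV = 108°  [△GVD]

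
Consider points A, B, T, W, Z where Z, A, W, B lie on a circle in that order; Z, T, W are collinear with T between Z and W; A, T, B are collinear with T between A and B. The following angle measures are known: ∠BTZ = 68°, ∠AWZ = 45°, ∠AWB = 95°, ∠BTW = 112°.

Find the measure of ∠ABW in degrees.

∠ABW = 18°

1. ∠ATW = 68°  [vertical angles at T]
2. ∠BAW = 67°  [△ATW]
3. ∠ABW = 18°  [△AWB]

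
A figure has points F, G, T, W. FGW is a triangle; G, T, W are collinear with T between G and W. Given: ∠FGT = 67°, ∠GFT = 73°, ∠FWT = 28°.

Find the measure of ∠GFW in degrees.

∠GFW = 85°

1. ∠FGW = 67°  [T on ray GW]
2. ∠FWG = 28°  [T on ray WG]
3. ∠GFW = 85°  [△FGW]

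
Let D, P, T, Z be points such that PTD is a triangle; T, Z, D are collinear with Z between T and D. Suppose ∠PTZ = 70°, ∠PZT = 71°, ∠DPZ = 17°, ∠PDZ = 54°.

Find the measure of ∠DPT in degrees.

∠DPT = 56°

1. ∠DTP = 70°  [Z on ray TD]
2. ∠PDT = 54°  [Z on ray DT]
3. ∠DPT = 56°  [△PTD]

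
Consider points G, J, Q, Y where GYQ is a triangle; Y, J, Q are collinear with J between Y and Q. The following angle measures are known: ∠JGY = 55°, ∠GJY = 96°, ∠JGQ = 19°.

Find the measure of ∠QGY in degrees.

∠QGY = 74°

1. ∠GYJ = 29°  [△GYJ]
2. ∠GJQ = 84°  [linear pair at J on YQ]
3. ∠GQJ = 77°  [△GJQ]
4. ∠GYQ = 29°  [J on ray YQ]
5. ∠GQY = 77°  [J on ray QY]
6. ∠QGY = 74°  [△GYQ]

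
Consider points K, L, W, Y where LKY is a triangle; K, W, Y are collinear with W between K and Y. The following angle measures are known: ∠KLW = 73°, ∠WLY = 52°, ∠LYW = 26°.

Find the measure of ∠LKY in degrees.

1. ∠LWY = 102°  [△LWY]
2. ∠KWL = 78°  [linear pair at W on KY]
3. ∠LKW = 29°  [△LKW]
4. ∠LKY = 29°  [W on ray KY]

∠LKY = 29°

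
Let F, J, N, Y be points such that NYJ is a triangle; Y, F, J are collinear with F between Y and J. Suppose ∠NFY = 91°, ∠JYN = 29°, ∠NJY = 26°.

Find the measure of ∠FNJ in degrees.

1. ∠JFN = 89°  [linear pair at F on YJ]
2. ∠FJN = 26°  [F on ray JY]
3. ∠FNJ = 65°  [△NFJ]

∠FNJ = 65°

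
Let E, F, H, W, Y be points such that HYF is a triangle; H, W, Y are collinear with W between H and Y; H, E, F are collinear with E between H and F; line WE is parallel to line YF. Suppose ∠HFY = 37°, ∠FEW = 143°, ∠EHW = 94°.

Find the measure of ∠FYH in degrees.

1. ∠HEW = 37°  [WE∥YF, corresponding at E]
2. ∠EWH = 49°  [△HWE]
3. ∠FYH = 49°  [WE∥YF, corresponding at W]

∠FYH = 49°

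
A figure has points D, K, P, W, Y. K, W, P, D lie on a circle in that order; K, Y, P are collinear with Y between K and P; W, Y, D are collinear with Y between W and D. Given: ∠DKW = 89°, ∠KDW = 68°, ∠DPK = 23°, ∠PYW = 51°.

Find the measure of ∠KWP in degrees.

∠KWP = 84°

1. ∠DWK = 23°  [△KWD]
2. ∠KPW = 68°  [same arc KW]
3. ∠KYW = 129°  [linear pair at Y on KP]
4. ∠PKW = 28°  [△KYW]
5. ∠KWP = 84°  [△KWP]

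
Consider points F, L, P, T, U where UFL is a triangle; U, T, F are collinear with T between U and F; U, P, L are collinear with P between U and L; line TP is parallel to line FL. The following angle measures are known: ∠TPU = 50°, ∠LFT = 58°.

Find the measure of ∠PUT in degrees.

∠PUT = 72°

1. ∠FLU = 50°  [TP∥FL, corresponding at P]
2. ∠LFU = 58°  [T on ray FU]
3. ∠FUL = 72°  [△UFL]
4. ∠PUT = 72°  [T on UF, P on UL]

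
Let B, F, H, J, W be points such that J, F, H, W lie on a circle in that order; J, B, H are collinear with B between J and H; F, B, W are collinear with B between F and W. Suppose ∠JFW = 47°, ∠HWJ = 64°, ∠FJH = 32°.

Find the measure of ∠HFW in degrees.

∠HFW = 69°

1. ∠JHW = 47°  [same arc JW]
2. ∠HJW = 69°  [△JHW]
3. ∠HFW = 69°  [same arc HW]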